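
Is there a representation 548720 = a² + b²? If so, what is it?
Not possible

Factorization: 548720 = 2^4 × 5 × 19^3
By Fermat: n is sum of two squares iff every prime p ≡ 3 (mod 4) appears to even power.
Prime(s) ≡ 3 (mod 4) with odd exponent: [(19, 3)]
Therefore 548720 cannot be expressed as a² + b².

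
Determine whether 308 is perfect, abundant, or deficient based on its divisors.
abundant

Proper divisors of 308: sum = 1 + 2 + 4 + 7 + 11 + 14 + 22 + 28 + 44 + 77 + 154 = 364
Since 364 > 308, 308 is abundant.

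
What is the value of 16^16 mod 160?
96

Repeated squaring. Binary of 16 = 10000.
16^1 ≡ 16 (mod 160); 16^2 ≡ 96 (mod 160); 16^4 ≡ 96 (mod 160); 16^8 ≡ 96 (mod 160); 16^16 ≡ 96 (mod 160)
16^16 = 16^16 ≡ 96 (mod 160)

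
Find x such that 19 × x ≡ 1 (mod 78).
37

gcd(19, 78) = 1, so the inverse exists.
Extended Euclidean algorithm on (78, 19):
78 = 4 × 19 + 2  ⟹  2 = (1)·78 + (-4)·19
19 = 9 × 2 + 1  ⟹  1 = (-9)·78 + (37)·19
So (37)·19 ≡ 1 (mod 78), i.e. 19^(-1) ≡ 37 (mod 78).
Check: 19 × 37 = 703 ≡ 1 (mod 78)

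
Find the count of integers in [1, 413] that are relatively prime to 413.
348

413 = 7 × 59
φ(n) = n × ∏(1 - 1/p) for each prime p dividing n
φ(413) = 413 × (1 - 1/7) × (1 - 1/59) = 348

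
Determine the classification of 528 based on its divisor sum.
abundant

Proper divisors of 528: sum = 1 + 2 + 3 + 4 + 6 + 8 + 11 + 12 + ... + 88 + 132 + 176 + 264 (19 divisors) = 960
Since 960 > 528, 528 is abundant.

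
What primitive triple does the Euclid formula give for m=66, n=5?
(4331, 660, 4381)

Euclid's formula: a = m² - n², b = 2mn, c = m² + n²
m = 66, n = 5
a = 66² - 5² = 4356 - 25 = 4331
b = 2 × 66 × 5 = 660
c = 66² + 5² = 4356 + 25 = 4381
Verification: 4331² + 660² = 18757561 + 435600 = 19193161 = 4381² ✓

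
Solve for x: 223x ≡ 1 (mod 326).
307

gcd(223, 326) = 1, so the inverse exists.
Extended Euclidean algorithm on (326, 223):
326 = 1 × 223 + 103  ⟹  103 = (1)·326 + (-1)·223
223 = 2 × 103 + 17  ⟹  17 = (-2)·326 + (3)·223
103 = 6 × 17 + 1  ⟹  1 = (13)·326 + (-19)·223
So (-19)·223 ≡ 1 (mod 326), i.e. 223^(-1) ≡ -19 ≡ 307 (mod 326).
Check: 223 × 307 = 68461 ≡ 1 (mod 326)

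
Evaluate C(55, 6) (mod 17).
0

Using Lucas' theorem:
Write n=55 and k=6 in base 17:
n in base 17: [3, 4]
k in base 17: [0, 6]
C(55,6) mod 17 = ∏ C(n_i, k_i) mod 17
Digit binomials (mod 17): C(3,0) = 1; C(4,6) = 0 (k_i > n_i)
Product: 1 × 0 = 0 ≡ 0 (mod 17)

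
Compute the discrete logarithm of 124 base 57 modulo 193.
30

Baby-step giant-step with step n = ⌈√193⌉ = 14.
Baby steps 57^j mod 193 (j:value) for j=0..13: 0:1, 1:57, 2:161, 3:106, 4:59, 5:82, 6:42, 7:78, 8:7, 9:13, 10:162, 11:163, 12:27, 13:188.
Giant-step multiplier: 57^(-14) ≡ 57^(192-14) = 57^178 ≡ 86 (mod 193).
Giant steps γ_i = 124·86^i mod 193: γ_0=124, γ_1=49, γ_2=161 (in table at j=2).
x = i·n + j = 2·14 + 2 = 30.
Check: 57^30 ≡ 124 (mod 193).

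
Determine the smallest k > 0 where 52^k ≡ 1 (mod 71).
70

71 is prime, so ord(52) divides φ(71) = 70.
Divisors of 70: 1, 2, 5, 7, 10, 14, 35, 70.
Repeated squaring: 52^1 ≡ 52, 52^2 ≡ 6, 52^4 ≡ 36, 52^8 ≡ 18, 52^16 ≡ 40, 52^32 ≡ 38, 52^64 ≡ 24 (mod 71).
Test 52^d mod 71 for each divisor d in increasing order:
52^1 ≡ 52
52^2 ≡ 6
52^5 = 52^4·52^1 ≡ 26
52^7 = 52^4·52^2·52^1 ≡ 14
52^10 = 52^8·52^2 ≡ 37
52^14 = 52^8·52^4·52^2 ≡ 54
52^35 = 52^32·52^2·52^1 ≡ 70
52^70 = 52^64·52^4·52^2 ≡ 1  ← first divisor giving 1
The order is 70.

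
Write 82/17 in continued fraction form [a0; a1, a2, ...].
[4; 1, 4, 1, 2]

Euclidean algorithm steps:
82 = 4 × 17 + 14
17 = 1 × 14 + 3
14 = 4 × 3 + 2
3 = 1 × 2 + 1
2 = 2 × 1 + 0
Continued fraction: [4; 1, 4, 1, 2]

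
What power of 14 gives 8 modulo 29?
11

Baby-step giant-step with step n = ⌈√29⌉ = 6.
Baby steps 14^j mod 29 (j:value) for j=0..5: 0:1, 1:14, 2:22, 3:18, 4:20, 5:19.
Giant-step multiplier: 14^(-6) ≡ 14^(28-6) = 14^22 ≡ 6 (mod 29).
Giant steps γ_i = 8·6^i mod 29: γ_0=8, γ_1=19 (in table at j=5).
x = i·n + j = 1·6 + 5 = 11.
Check: 14^11 ≡ 8 (mod 29).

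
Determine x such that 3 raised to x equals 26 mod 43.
17

Baby-step giant-step with step n = ⌈√43⌉ = 7.
Baby steps 3^j mod 43 (j:value) for j=0..6: 0:1, 1:3, 2:9, 3:27, 4:38, 5:28, 6:41.
Giant-step multiplier: 3^(-7) ≡ 3^(42-7) = 3^35 ≡ 7 (mod 43).
Giant steps γ_i = 26·7^i mod 43: γ_0=26, γ_1=10, γ_2=27 (in table at j=3).
x = i·n + j = 2·7 + 3 = 17.
Check: 3^17 ≡ 26 (mod 43).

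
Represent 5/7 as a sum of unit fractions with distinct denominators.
1/2 + 1/5 + 1/70

Greedy algorithm:
5/7: ceiling(7/5) = 2, use 1/2
3/14: ceiling(14/3) = 5, use 1/5
1/70: ceiling(70/1) = 70, use 1/70
Result: 5/7 = 1/2 + 1/5 + 1/70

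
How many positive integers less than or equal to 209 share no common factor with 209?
180

209 = 11 × 19
φ(n) = n × ∏(1 - 1/p) for each prime p dividing n
φ(209) = 209 × (1 - 1/11) × (1 - 1/19) = 180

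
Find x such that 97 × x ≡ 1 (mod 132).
49

gcd(97, 132) = 1, so the inverse exists.
Extended Euclidean algorithm on (132, 97):
132 = 1 × 97 + 35  ⟹  35 = (1)·132 + (-1)·97
97 = 2 × 35 + 27  ⟹  27 = (-2)·132 + (3)·97
35 = 1 × 27 + 8  ⟹  8 = (3)·132 + (-4)·97
27 = 3 × 8 + 3  ⟹  3 = (-11)·132 + (15)·97
8 = 2 × 3 + 2  ⟹  2 = (25)·132 + (-34)·97
3 = 1 × 2 + 1  ⟹  1 = (-36)·132 + (49)·97
So (49)·97 ≡ 1 (mod 132), i.e. 97^(-1) ≡ 49 (mod 132).
Check: 97 × 49 = 4753 ≡ 1 (mod 132)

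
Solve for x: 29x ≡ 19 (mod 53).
x ≡ 50 (mod 53)

gcd(29, 53) = 1, which divides 19, so solutions exist.
Find 29^(-1) mod 53 by the extended Euclidean algorithm:
53 = 1 × 29 + 24  ⟹  24 = (1)·53 + (-1)·29
29 = 1 × 24 + 5  ⟹  5 = (-1)·53 + (2)·29
24 = 4 × 5 + 4  ⟹  4 = (5)·53 + (-9)·29
5 = 1 × 4 + 1  ⟹  1 = (-6)·53 + (11)·29
So (11)·29 ≡ 1 (mod 53), i.e. 29^(-1) ≡ 11 (mod 53).
x ≡ 11 × 19 = 209 ≡ 50 (mod 53).
Check: 29 × 50 = 1450 ≡ 19 (mod 53).
Unique solution: x ≡ 50 (mod 53)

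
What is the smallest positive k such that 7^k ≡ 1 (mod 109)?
27

109 is prime, so ord(7) divides φ(109) = 108.
Divisors of 108: 1, 2, 3, 4, 6, 9, 12, 18, 27, 36, 54, 108.
Repeated squaring: 7^1 ≡ 7, 7^2 ≡ 49, 7^4 ≡ 3, 7^8 ≡ 9, 7^16 ≡ 81, 7^32 ≡ 21, 7^64 ≡ 5 (mod 109).
Test 7^d mod 109 for each divisor d in increasing order:
7^1 ≡ 7
7^2 ≡ 49
7^3 = 7^2·7^1 ≡ 16
7^4 ≡ 3
7^6 = 7^4·7^2 ≡ 38
7^9 = 7^8·7^1 ≡ 63
7^12 = 7^8·7^4 ≡ 27
7^18 = 7^16·7^2 ≡ 45
7^27 = 7^16·7^8·7^2·7^1 ≡ 1  ← first divisor giving 1
The order is 27.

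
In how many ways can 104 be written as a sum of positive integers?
304801365

p(n) counts ways to write n as a sum of positive integers (order ignored).
Euler's pentagonal recurrence: p(k) = p(k-1) + p(k-2) - p(k-5) - p(k-7) + p(k-12) + p(k-15) - ... (offsets j(3j∓1)/2, signs ++--, p(0)=1, p(<0)=0).
DP table for k = 0..103: p(0)=1, p(1)=1, p(2)=2, p(3)=3, p(4)=5, p(5)=7, p(6)=11, p(7)=15, p(8)=22, p(9)=30, p(10)=42, p(11)=56, p(12)=77, p(13)=101, p(14)=135, p(15)=176, p(16)=231, p(17)=297, p(18)=385, p(19)=490, p(20)=627, p(21)=792, p(22)=1002, p(23)=1255, p(24)=1575, p(25)=1958, p(26)=2436, p(27)=3010, p(28)=3718, p(29)=4565, p(30)=5604, p(31)=6842, p(32)=8349, p(33)=10143, p(34)=12310, p(35)=14883, p(36)=17977, p(37)=21637, p(38)=26015, p(39)=31185, p(40)=37338, p(41)=44583, p(42)=53174, p(43)=63261, p(44)=75175, p(45)=89134, p(46)=105558, p(47)=124754, p(48)=147273, p(49)=173525, p(50)=204226, p(51)=239943, p(52)=281589, p(53)=329931, p(54)=386155, p(55)=451276, p(56)=526823, p(57)=614154, p(58)=715220, p(59)=831820, p(60)=966467, p(61)=1121505, p(62)=1300156, p(63)=1505499, p(64)=1741630, p(65)=2012558, p(66)=2323520, p(67)=2679689, p(68)=3087735, p(69)=3554345, p(70)=4087968, p(71)=4697205, p(72)=5392783, p(73)=6185689, p(74)=7089500, p(75)=8118264, p(76)=9289091, p(77)=10619863, p(78)=12132164, p(79)=13848650, p(80)=15796476, p(81)=18004327, p(82)=20506255, p(83)=23338469, p(84)=26543660, p(85)=30167357, p(86)=34262962, p(87)=38887673, p(88)=44108109, p(89)=49995925, p(90)=56634173, p(91)=64112359, p(92)=72533807, p(93)=82010177, p(94)=92669720, p(95)=104651419, p(96)=118114304, p(97)=133230930, p(98)=150198136, p(99)=169229875, p(100)=190569292, p(101)=214481126, p(102)=241265379, p(103)=271248950.
Final step: p(104) = p(103) + p(102) - p(99) - p(97) + p(92) + p(89) - p(82) - p(78) + p(69) + p(64) - p(53) - p(47) + p(34) + p(27) - p(12) - p(4)
= 271248950 + 241265379 - 169229875 - 133230930 + 72533807 + 49995925 - 20506255 - 12132164 + 3554345 + 1741630 - 329931 - 124754 + 12310 + 3010 - 77 - 5
= 304801365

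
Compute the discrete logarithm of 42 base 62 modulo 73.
29

Baby-step giant-step with step n = ⌈√73⌉ = 9.
Baby steps 62^j mod 73 (j:value) for j=0..8: 0:1, 1:62, 2:48, 3:56, 4:41, 5:60, 6:70, 7:33, 8:2.
Giant-step multiplier: 62^(-9) ≡ 62^(72-9) = 62^63 ≡ 63 (mod 73).
Giant steps γ_i = 42·63^i mod 73: γ_0=42, γ_1=18, γ_2=39, γ_3=48 (in table at j=2).
x = i·n + j = 3·9 + 2 = 29.
Check: 62^29 ≡ 42 (mod 73).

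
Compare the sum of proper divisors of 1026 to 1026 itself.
abundant

Proper divisors of 1026: sum = 1 + 2 + 3 + 6 + 9 + 18 + 19 + 27 + 38 + 54 + 57 + 114 + 171 + 342 + 513 = 1374
Since 1374 > 1026, 1026 is abundant.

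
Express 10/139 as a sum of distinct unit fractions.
1/14 + 1/1946

Greedy algorithm:
10/139: ceiling(139/10) = 14, use 1/14
1/1946: ceiling(1946/1) = 1946, use 1/1946
Result: 10/139 = 1/14 + 1/1946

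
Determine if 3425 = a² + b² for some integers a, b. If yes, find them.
17² + 56² (a=17, b=56)

Factorization: 3425 = 5^2 × 137
By Fermat: n is sum of two squares iff every prime p ≡ 3 (mod 4) appears to even power.
All primes ≡ 3 (mod 4) appear to even power.
Search a = 0, 1, 2, … for 3425 - a² a perfect square: first hit at a = 17: 3425 - 289 = 3136 = 56².
3425 = 17² + 56² = 289 + 3136 ✓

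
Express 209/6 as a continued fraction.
[34; 1, 5]

Euclidean algorithm steps:
209 = 34 × 6 + 5
6 = 1 × 5 + 1
5 = 5 × 1 + 0
Continued fraction: [34; 1, 5]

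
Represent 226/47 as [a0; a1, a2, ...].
[4; 1, 4, 4, 2]

Euclidean algorithm steps:
226 = 4 × 47 + 38
47 = 1 × 38 + 9
38 = 4 × 9 + 2
9 = 4 × 2 + 1
2 = 2 × 1 + 0
Continued fraction: [4; 1, 4, 4, 2]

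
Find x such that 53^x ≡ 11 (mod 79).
10

Baby-step giant-step with step n = ⌈√79⌉ = 9.
Baby steps 53^j mod 79 (j:value) for j=0..8: 0:1, 1:53, 2:44, 3:41, 4:40, 5:66, 6:22, 7:60, 8:20.
Giant-step multiplier: 53^(-9) ≡ 53^(78-9) = 53^69 ≡ 12 (mod 79).
Giant steps γ_i = 11·12^i mod 79: γ_0=11, γ_1=53 (in table at j=1).
x = i·n + j = 1·9 + 1 = 10.
Check: 53^10 ≡ 11 (mod 79).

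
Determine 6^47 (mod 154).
118

Repeated squaring. Binary of 47 = 101111.
6^1 ≡ 6 (mod 154); 6^2 ≡ 36 (mod 154); 6^4 ≡ 64 (mod 154); 6^8 ≡ 92 (mod 154); 6^16 ≡ 148 (mod 154); 6^32 ≡ 36 (mod 154)
6^47 = 6^1 × 6^2 × 6^4 × 6^8 × 6^32 ≡ 118 (mod 154)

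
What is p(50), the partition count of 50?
204226

p(n) counts ways to write n as a sum of positive integers (order ignored).
Euler's pentagonal recurrence: p(k) = p(k-1) + p(k-2) - p(k-5) - p(k-7) + p(k-12) + p(k-15) - ... (offsets j(3j∓1)/2, signs ++--, p(0)=1, p(<0)=0).
DP table for k = 0..49: p(0)=1, p(1)=1, p(2)=2, p(3)=3, p(4)=5, p(5)=7, p(6)=11, p(7)=15, p(8)=22, p(9)=30, p(10)=42, p(11)=56, p(12)=77, p(13)=101, p(14)=135, p(15)=176, p(16)=231, p(17)=297, p(18)=385, p(19)=490, p(20)=627, p(21)=792, p(22)=1002, p(23)=1255, p(24)=1575, p(25)=1958, p(26)=2436, p(27)=3010, p(28)=3718, p(29)=4565, p(30)=5604, p(31)=6842, p(32)=8349, p(33)=10143, p(34)=12310, p(35)=14883, p(36)=17977, p(37)=21637, p(38)=26015, p(39)=31185, p(40)=37338, p(41)=44583, p(42)=53174, p(43)=63261, p(44)=75175, p(45)=89134, p(46)=105558, p(47)=124754, p(48)=147273, p(49)=173525.
Final step: p(50) = p(49) + p(48) - p(45) - p(43) + p(38) + p(35) - p(28) - p(24) + p(15) + p(10)
= 173525 + 147273 - 89134 - 63261 + 26015 + 14883 - 3718 - 1575 + 176 + 42
= 204226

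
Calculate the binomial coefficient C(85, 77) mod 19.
9

Using Lucas' theorem:
Write n=85 and k=77 in base 19:
n in base 19: [4, 9]
k in base 19: [4, 1]
C(85,77) mod 19 = ∏ C(n_i, k_i) mod 19
Digit binomials (mod 19): C(4,4) = 1; C(9,1) = 9
Product: 1 × 9 = 9 ≡ 9 (mod 19)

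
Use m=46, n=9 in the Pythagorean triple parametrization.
(2035, 828, 2197)

Euclid's formula: a = m² - n², b = 2mn, c = m² + n²
m = 46, n = 9
a = 46² - 9² = 2116 - 81 = 2035
b = 2 × 46 × 9 = 828
c = 46² + 9² = 2116 + 81 = 2197
Verification: 2035² + 828² = 4141225 + 685584 = 4826809 = 2197² ✓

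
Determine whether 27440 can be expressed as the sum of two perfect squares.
Not possible

Factorization: 27440 = 2^4 × 5 × 7^3
By Fermat: n is sum of two squares iff every prime p ≡ 3 (mod 4) appears to even power.
Prime(s) ≡ 3 (mod 4) with odd exponent: [(7, 3)]
Therefore 27440 cannot be expressed as a² + b².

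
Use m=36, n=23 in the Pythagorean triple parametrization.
(767, 1656, 1825)

Euclid's formula: a = m² - n², b = 2mn, c = m² + n²
m = 36, n = 23
a = 36² - 23² = 1296 - 529 = 767
b = 2 × 36 × 23 = 1656
c = 36² + 23² = 1296 + 529 = 1825
Verification: 767² + 1656² = 588289 + 2742336 = 3330625 = 1825² ✓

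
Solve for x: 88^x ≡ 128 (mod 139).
49

Baby-step giant-step with step n = ⌈√139⌉ = 12.
Baby steps 88^j mod 139 (j:value) for j=0..11: 0:1, 1:88, 2:99, 3:94, 4:71, 5:132, 6:79, 7:2, 8:37, 9:59, 10:49, 11:3.
Giant-step multiplier: 88^(-12) ≡ 88^(138-12) = 88^126 ≡ 129 (mod 139).
Giant steps γ_i = 128·129^i mod 139: γ_0=128, γ_1=110, γ_2=12, γ_3=19, γ_4=88 (in table at j=1).
x = i·n + j = 4·12 + 1 = 49.
Check: 88^49 ≡ 128 (mod 139).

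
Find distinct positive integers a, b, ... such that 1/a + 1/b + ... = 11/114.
1/11 + 1/180 + 1/37620

Greedy algorithm:
11/114: ceiling(114/11) = 11, use 1/11
7/1254: ceiling(1254/7) = 180, use 1/180
1/37620: ceiling(37620/1) = 37620, use 1/37620
Result: 11/114 = 1/11 + 1/180 + 1/37620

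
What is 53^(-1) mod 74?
7

gcd(53, 74) = 1, so the inverse exists.
Extended Euclidean algorithm on (74, 53):
74 = 1 × 53 + 21  ⟹  21 = (1)·74 + (-1)·53
53 = 2 × 21 + 11  ⟹  11 = (-2)·74 + (3)·53
21 = 1 × 11 + 10  ⟹  10 = (3)·74 + (-4)·53
11 = 1 × 10 + 1  ⟹  1 = (-5)·74 + (7)·53
So (7)·53 ≡ 1 (mod 74), i.e. 53^(-1) ≡ 7 (mod 74).
Check: 53 × 7 = 371 ≡ 1 (mod 74)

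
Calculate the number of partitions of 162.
129913904637

p(n) counts ways to write n as a sum of positive integers (order ignored).
Euler's pentagonal recurrence: p(k) = p(k-1) + p(k-2) - p(k-5) - p(k-7) + p(k-12) + p(k-15) - ... (offsets j(3j∓1)/2, signs ++--, p(0)=1, p(<0)=0).
DP table for k = 0..161: p(0)=1, p(1)=1, p(2)=2, p(3)=3, p(4)=5, p(5)=7, p(6)=11, p(7)=15, p(8)=22, p(9)=30, p(10)=42, p(11)=56, p(12)=77, p(13)=101, p(14)=135, p(15)=176, p(16)=231, p(17)=297, p(18)=385, p(19)=490, p(20)=627, p(21)=792, p(22)=1002, p(23)=1255, p(24)=1575, p(25)=1958, p(26)=2436, p(27)=3010, p(28)=3718, p(29)=4565, p(30)=5604, p(31)=6842, p(32)=8349, p(33)=10143, p(34)=12310, p(35)=14883, p(36)=17977, p(37)=21637, p(38)=26015, p(39)=31185, p(40)=37338, p(41)=44583, p(42)=53174, p(43)=63261, p(44)=75175, p(45)=89134, p(46)=105558, p(47)=124754, p(48)=147273, p(49)=173525, p(50)=204226, p(51)=239943, p(52)=281589, p(53)=329931, p(54)=386155, p(55)=451276, p(56)=526823, p(57)=614154, p(58)=715220, p(59)=831820, p(60)=966467, p(61)=1121505, p(62)=1300156, p(63)=1505499, p(64)=1741630, p(65)=2012558, p(66)=2323520, p(67)=2679689, p(68)=3087735, p(69)=3554345, p(70)=4087968, p(71)=4697205, p(72)=5392783, p(73)=6185689, p(74)=7089500, p(75)=8118264, p(76)=9289091, p(77)=10619863, p(78)=12132164, p(79)=13848650, p(80)=15796476, p(81)=18004327, p(82)=20506255, p(83)=23338469, p(84)=26543660, p(85)=30167357, p(86)=34262962, p(87)=38887673, p(88)=44108109, p(89)=49995925, p(90)=56634173, p(91)=64112359, p(92)=72533807, p(93)=82010177, p(94)=92669720, p(95)=104651419, p(96)=118114304, p(97)=133230930, p(98)=150198136, p(99)=169229875, p(100)=190569292, p(101)=214481126, p(102)=241265379, p(103)=271248950, p(104)=304801365, p(105)=342325709, p(106)=384276336, p(107)=431149389, p(108)=483502844, p(109)=541946240, p(110)=607163746, p(111)=679903203, p(112)=761002156, p(113)=851376628, p(114)=952050665, p(115)=1064144451, p(116)=1188908248, p(117)=1327710076, p(118)=1482074143, p(119)=1653668665, p(120)=1844349560, p(121)=2056148051, p(122)=2291320912, p(123)=2552338241, p(124)=2841940500, p(125)=3163127352, p(126)=3519222692, p(127)=3913864295, p(128)=4351078600, p(129)=4835271870, p(130)=5371315400, p(131)=5964539504, p(132)=6620830889, p(133)=7346629512, p(134)=8149040695, p(135)=9035836076, p(136)=10015581680, p(137)=11097645016, p(138)=12292341831, p(139)=13610949895, p(140)=15065878135, p(141)=16670689208, p(142)=18440293320, p(143)=20390982757, p(144)=22540654445, p(145)=24908858009, p(146)=27517052599, p(147)=30388671978, p(148)=33549419497, p(149)=37027355200, p(150)=40853235313, p(151)=45060624582, p(152)=49686288421, p(153)=54770336324, p(154)=60356673280, p(155)=66493182097, p(156)=73232243759, p(157)=80630964769, p(158)=88751778802, p(159)=97662728555, p(160)=107438159466, p(161)=118159068427.
Final step: p(162) = p(161) + p(160) - p(157) - p(155) + p(150) + p(147) - p(140) - p(136) + p(127) + p(122) - p(111) - p(105) + p(92) + p(85) - p(70) - p(62) + p(45) + p(36) - p(17) - p(7)
= 118159068427 + 107438159466 - 80630964769 - 66493182097 + 40853235313 + 30388671978 - 15065878135 - 10015581680 + 3913864295 + 2291320912 - 679903203 - 342325709 + 72533807 + 30167357 - 4087968 - 1300156 + 89134 + 17977 - 297 - 15
= 129913904637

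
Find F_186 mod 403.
101

Matrix identity: Q^n = [[F_(n+1), F_n], [F_n, F_(n-1)]] with Q = [[1,1],[1,0]].
n = 186 = 10111010₂. Square-and-multiply, entries mod 403:
Q^1 = [[1,1],[1,0]]
Q^2 = (Q^1)² = [[2,1],[1,1]]
Q^5 = (Q^2)²·Q = [[8,5],[5,3]]
Q^11 = (Q^5)²·Q = [[144,89],[89,55]]
Q^23 = (Q^11)²·Q = [[23,44],[44,382]]
Q^46 = (Q^23)² = [[47,88],[88,362]]
Q^93 = (Q^46)²·Q = [[3,281],[281,125]]
Q^186 = (Q^93)² = [[385,101],[101,284]]
F_186 mod 403 = Q^186[0][1] = 101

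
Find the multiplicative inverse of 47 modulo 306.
293

gcd(47, 306) = 1, so the inverse exists.
Extended Euclidean algorithm on (306, 47):
306 = 6 × 47 + 24  ⟹  24 = (1)·306 + (-6)·47
47 = 1 × 24 + 23  ⟹  23 = (-1)·306 + (7)·47
24 = 1 × 23 + 1  ⟹  1 = (2)·306 + (-13)·47
So (-13)·47 ≡ 1 (mod 306), i.e. 47^(-1) ≡ -13 ≡ 293 (mod 306).
Check: 47 × 293 = 13771 ≡ 1 (mod 306)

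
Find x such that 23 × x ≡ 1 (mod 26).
17

gcd(23, 26) = 1, so the inverse exists.
Extended Euclidean algorithm on (26, 23):
26 = 1 × 23 + 3  ⟹  3 = (1)·26 + (-1)·23
23 = 7 × 3 + 2  ⟹  2 = (-7)·26 + (8)·23
3 = 1 × 2 + 1  ⟹  1 = (8)·26 + (-9)·23
So (-9)·23 ≡ 1 (mod 26), i.e. 23^(-1) ≡ -9 ≡ 17 (mod 26).
Check: 23 × 17 = 391 ≡ 1 (mod 26)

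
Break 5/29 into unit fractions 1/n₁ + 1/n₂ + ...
1/6 + 1/174

Greedy algorithm:
5/29: ceiling(29/5) = 6, use 1/6
1/174: ceiling(174/1) = 174, use 1/174
Result: 5/29 = 1/6 + 1/174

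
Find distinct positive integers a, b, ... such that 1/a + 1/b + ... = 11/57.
1/6 + 1/38

Greedy algorithm:
11/57: ceiling(57/11) = 6, use 1/6
1/38: ceiling(38/1) = 38, use 1/38
Result: 11/57 = 1/6 + 1/38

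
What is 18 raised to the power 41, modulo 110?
18

Repeated squaring. Binary of 41 = 101001.
18^1 ≡ 18 (mod 110); 18^2 ≡ 104 (mod 110); 18^4 ≡ 36 (mod 110); 18^8 ≡ 86 (mod 110); 18^16 ≡ 26 (mod 110); 18^32 ≡ 16 (mod 110)
18^41 = 18^1 × 18^8 × 18^32 ≡ 18 (mod 110)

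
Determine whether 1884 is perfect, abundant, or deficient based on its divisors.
abundant

Proper divisors of 1884: sum = 1 + 2 + 3 + 4 + 6 + 12 + 157 + 314 + 471 + 628 + 942 = 2540
Since 2540 > 1884, 1884 is abundant.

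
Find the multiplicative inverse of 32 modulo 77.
65

gcd(32, 77) = 1, so the inverse exists.
Extended Euclidean algorithm on (77, 32):
77 = 2 × 32 + 13  ⟹  13 = (1)·77 + (-2)·32
32 = 2 × 13 + 6  ⟹  6 = (-2)·77 + (5)·32
13 = 2 × 6 + 1  ⟹  1 = (5)·77 + (-12)·32
So (-12)·32 ≡ 1 (mod 77), i.e. 32^(-1) ≡ -12 ≡ 65 (mod 77).
Check: 32 × 65 = 2080 ≡ 1 (mod 77)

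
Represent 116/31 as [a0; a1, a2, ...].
[3; 1, 2, 1, 7]

Euclidean algorithm steps:
116 = 3 × 31 + 23
31 = 1 × 23 + 8
23 = 2 × 8 + 7
8 = 1 × 7 + 1
7 = 7 × 1 + 0
Continued fraction: [3; 1, 2, 1, 7]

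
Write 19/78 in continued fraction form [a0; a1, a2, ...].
[0; 4, 9, 2]

Euclidean algorithm steps:
19 = 0 × 78 + 19
78 = 4 × 19 + 2
19 = 9 × 2 + 1
2 = 2 × 1 + 0
Continued fraction: [0; 4, 9, 2]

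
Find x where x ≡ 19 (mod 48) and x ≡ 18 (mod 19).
835

Using Chinese Remainder Theorem:
M = 48 × 19 = 912
M1 = 19, M2 = 48
y1 = 19^(-1) mod 48 = 43
y2 = 48^(-1) mod 19 = 2
x = (19×19×43 + 18×48×2) mod 912 = 835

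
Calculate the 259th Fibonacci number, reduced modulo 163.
120

Matrix identity: Q^n = [[F_(n+1), F_n], [F_n, F_(n-1)]] with Q = [[1,1],[1,0]].
n = 259 = 100000011₂. Square-and-multiply, entries mod 163:
Q^1 = [[1,1],[1,0]]
Q^2 = (Q^1)² = [[2,1],[1,1]]
Q^4 = (Q^2)² = [[5,3],[3,2]]
Q^8 = (Q^4)² = [[34,21],[21,13]]
Q^16 = (Q^8)² = [[130,9],[9,121]]
Q^32 = (Q^16)² = [[29,140],[140,52]]
Q^64 = (Q^32)² = [[66,93],[93,136]]
Q^129 = (Q^64)²·Q = [[6,128],[128,41]]
Q^259 = (Q^129)²·Q = [[105,120],[120,148]]
F_259 mod 163 = Q^259[0][1] = 120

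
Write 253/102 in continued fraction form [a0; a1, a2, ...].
[2; 2, 12, 4]

Euclidean algorithm steps:
253 = 2 × 102 + 49
102 = 2 × 49 + 4
49 = 12 × 4 + 1
4 = 4 × 1 + 0
Continued fraction: [2; 2, 12, 4]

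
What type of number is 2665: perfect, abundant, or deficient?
deficient

Proper divisors of 2665: sum = 1 + 5 + 13 + 41 + 65 + 205 + 533 = 863
Since 863 < 2665, 2665 is deficient.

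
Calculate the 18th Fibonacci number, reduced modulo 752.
328

Matrix identity: Q^n = [[F_(n+1), F_n], [F_n, F_(n-1)]] with Q = [[1,1],[1,0]].
n = 18 = 10010₂. Square-and-multiply, entries mod 752:
Q^1 = [[1,1],[1,0]]
Q^2 = (Q^1)² = [[2,1],[1,1]]
Q^4 = (Q^2)² = [[5,3],[3,2]]
Q^9 = (Q^4)²·Q = [[55,34],[34,21]]
Q^18 = (Q^9)² = [[421,328],[328,93]]
F_18 mod 752 = Q^18[0][1] = 328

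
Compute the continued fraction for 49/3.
[16; 3]

Euclidean algorithm steps:
49 = 16 × 3 + 1
3 = 3 × 1 + 0
Continued fraction: [16; 3]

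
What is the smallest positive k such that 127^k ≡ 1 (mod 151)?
25

151 is prime, so ord(127) divides φ(151) = 150.
Divisors of 150: 1, 2, 3, 5, 6, 10, 15, 25, 30, 50, 75, 150.
Repeated squaring: 127^1 ≡ 127, 127^2 ≡ 123, 127^4 ≡ 29, 127^8 ≡ 86, 127^16 ≡ 148, 127^32 ≡ 9, 127^64 ≡ 81, 127^128 ≡ 68 (mod 151).
Test 127^d mod 151 for each divisor d in increasing order:
127^1 ≡ 127
127^2 ≡ 123
127^3 = 127^2·127^1 ≡ 68
127^5 = 127^4·127^1 ≡ 59
127^6 = 127^4·127^2 ≡ 94
127^10 = 127^8·127^2 ≡ 8
127^15 = 127^8·127^4·127^2·127^1 ≡ 19
127^25 = 127^16·127^8·127^1 ≡ 1  ← first divisor giving 1
The order is 25.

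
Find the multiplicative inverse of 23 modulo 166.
65

gcd(23, 166) = 1, so the inverse exists.
Extended Euclidean algorithm on (166, 23):
166 = 7 × 23 + 5  ⟹  5 = (1)·166 + (-7)·23
23 = 4 × 5 + 3  ⟹  3 = (-4)·166 + (29)·23
5 = 1 × 3 + 2  ⟹  2 = (5)·166 + (-36)·23
3 = 1 × 2 + 1  ⟹  1 = (-9)·166 + (65)·23
So (65)·23 ≡ 1 (mod 166), i.e. 23^(-1) ≡ 65 (mod 166).
Check: 23 × 65 = 1495 ≡ 1 (mod 166)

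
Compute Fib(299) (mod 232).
121

Matrix identity: Q^n = [[F_(n+1), F_n], [F_n, F_(n-1)]] with Q = [[1,1],[1,0]].
n = 299 = 100101011₂. Square-and-multiply, entries mod 232:
Q^1 = [[1,1],[1,0]]
Q^2 = (Q^1)² = [[2,1],[1,1]]
Q^4 = (Q^2)² = [[5,3],[3,2]]
Q^9 = (Q^4)²·Q = [[55,34],[34,21]]
Q^18 = (Q^9)² = [[5,32],[32,205]]
Q^37 = (Q^18)²·Q = [[113,121],[121,224]]
Q^74 = (Q^37)² = [[34,177],[177,89]]
Q^149 = (Q^74)²·Q = [[200,5],[5,195]]
Q^299 = (Q^149)²·Q = [[8,121],[121,119]]
F_299 mod 232 = Q^299[0][1] = 121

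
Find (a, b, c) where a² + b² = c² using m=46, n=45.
(91, 4140, 4141)

Euclid's formula: a = m² - n², b = 2mn, c = m² + n²
m = 46, n = 45
a = 46² - 45² = 2116 - 2025 = 91
b = 2 × 46 × 45 = 4140
c = 46² + 45² = 2116 + 2025 = 4141
Verification: 91² + 4140² = 8281 + 17139600 = 17147881 = 4141² ✓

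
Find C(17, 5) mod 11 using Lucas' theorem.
6

Using Lucas' theorem:
Write n=17 and k=5 in base 11:
n in base 11: [1, 6]
k in base 11: [0, 5]
C(17,5) mod 11 = ∏ C(n_i, k_i) mod 11
Digit binomials (mod 11): C(1,0) = 1; C(6,5) = 6
Product: 1 × 6 = 6 ≡ 6 (mod 11)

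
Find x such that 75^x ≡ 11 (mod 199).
45

Baby-step giant-step with step n = ⌈√199⌉ = 15.
Baby steps 75^j mod 199 (j:value) for j=0..14: 0:1, 1:75, 2:53, 3:194, 4:23, 5:133, 6:25, 7:84, 8:131, 9:74, 10:177, 11:141, 12:28, 13:110, 14:91.
Giant-step multiplier: 75^(-15) ≡ 75^(198-15) = 75^183 ≡ 27 (mod 199).
Giant steps γ_i = 11·27^i mod 199: γ_0=11, γ_1=98, γ_2=59, γ_3=1 (in table at j=0).
x = i·n + j = 3·15 + 0 = 45.
Check: 75^45 ≡ 11 (mod 199).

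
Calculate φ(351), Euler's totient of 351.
216

351 = 3^3 × 13
φ(n) = n × ∏(1 - 1/p) for each prime p dividing n
φ(351) = 351 × (1 - 1/3) × (1 - 1/13) = 216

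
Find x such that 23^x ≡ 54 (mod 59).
41

Baby-step giant-step with step n = ⌈√59⌉ = 8.
Baby steps 23^j mod 59 (j:value) for j=0..7: 0:1, 1:23, 2:57, 3:13, 4:4, 5:33, 6:51, 7:52.
Giant-step multiplier: 23^(-8) ≡ 23^(58-8) = 23^50 ≡ 48 (mod 59).
Giant steps γ_i = 54·48^i mod 59: γ_0=54, γ_1=55, γ_2=44, γ_3=47, γ_4=14, γ_5=23 (in table at j=1).
x = i·n + j = 5·8 + 1 = 41.
Check: 23^41 ≡ 54 (mod 59).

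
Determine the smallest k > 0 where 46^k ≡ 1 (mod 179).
89

179 is prime, so ord(46) divides φ(179) = 178.
Divisors of 178: 1, 2, 89, 178.
Repeated squaring: 46^1 ≡ 46, 46^2 ≡ 147, 46^4 ≡ 129, 46^8 ≡ 173, 46^16 ≡ 36, 46^32 ≡ 43, 46^64 ≡ 59, 46^128 ≡ 80 (mod 179).
Test 46^d mod 179 for each divisor d in increasing order:
46^1 ≡ 46
46^2 ≡ 147
46^89 = 46^64·46^16·46^8·46^1 ≡ 1  ← first divisor giving 1
The order is 89.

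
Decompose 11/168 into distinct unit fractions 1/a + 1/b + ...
1/16 + 1/336

Greedy algorithm:
11/168: ceiling(168/11) = 16, use 1/16
1/336: ceiling(336/1) = 336, use 1/336
Result: 11/168 = 1/16 + 1/336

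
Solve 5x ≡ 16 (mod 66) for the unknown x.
x ≡ 56 (mod 66)

gcd(5, 66) = 1, which divides 16, so solutions exist.
Find 5^(-1) mod 66 by the extended Euclidean algorithm:
66 = 13 × 5 + 1  ⟹  1 = (1)·66 + (-13)·5
So (-13)·5 ≡ 1 (mod 66), i.e. 5^(-1) ≡ -13 ≡ 53 (mod 66).
x ≡ 53 × 16 = 848 ≡ 56 (mod 66).
Check: 5 × 56 = 280 ≡ 16 (mod 66).
Unique solution: x ≡ 56 (mod 66)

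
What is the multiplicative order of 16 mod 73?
9

73 is prime, so ord(16) divides φ(73) = 72.
Divisors of 72: 1, 2, 3, 4, 6, 8, 9, 12, 18, 24, 36, 72.
Repeated squaring: 16^1 ≡ 16, 16^2 ≡ 37, 16^4 ≡ 55, 16^8 ≡ 32, 16^16 ≡ 2, 16^32 ≡ 4, 16^64 ≡ 16 (mod 73).
Test 16^d mod 73 for each divisor d in increasing order:
16^1 ≡ 16
16^2 ≡ 37
16^3 = 16^2·16^1 ≡ 8
16^4 ≡ 55
16^6 = 16^4·16^2 ≡ 64
16^8 ≡ 32
16^9 = 16^8·16^1 ≡ 1  ← first divisor giving 1
The order is 9.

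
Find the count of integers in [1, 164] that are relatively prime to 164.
80

164 = 2^2 × 41
φ(n) = n × ∏(1 - 1/p) for each prime p dividing n
φ(164) = 164 × (1 - 1/2) × (1 - 1/41) = 80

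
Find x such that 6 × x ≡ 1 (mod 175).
146

gcd(6, 175) = 1, so the inverse exists.
Extended Euclidean algorithm on (175, 6):
175 = 29 × 6 + 1  ⟹  1 = (1)·175 + (-29)·6
So (-29)·6 ≡ 1 (mod 175), i.e. 6^(-1) ≡ -29 ≡ 146 (mod 175).
Check: 6 × 146 = 876 ≡ 1 (mod 175)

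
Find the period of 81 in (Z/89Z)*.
22

89 is prime, so ord(81) divides φ(89) = 88.
Divisors of 88: 1, 2, 4, 8, 11, 22, 44, 88.
Repeated squaring: 81^1 ≡ 81, 81^2 ≡ 64, 81^4 ≡ 2, 81^8 ≡ 4, 81^16 ≡ 16, 81^32 ≡ 78, 81^64 ≡ 32 (mod 89).
Test 81^d mod 89 for each divisor d in increasing order:
81^1 ≡ 81
81^2 ≡ 64
81^4 ≡ 2
81^8 ≡ 4
81^11 = 81^8·81^2·81^1 ≡ 88
81^22 = 81^16·81^4·81^2 ≡ 1  ← first divisor giving 1
The order is 22.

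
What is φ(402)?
132

402 = 2 × 3 × 67
φ(n) = n × ∏(1 - 1/p) for each prime p dividing n
φ(402) = 402 × (1 - 1/2) × (1 - 1/3) × (1 - 1/67) = 132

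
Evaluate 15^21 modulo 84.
15

Repeated squaring. Binary of 21 = 10101.
15^1 ≡ 15 (mod 84); 15^2 ≡ 57 (mod 84); 15^4 ≡ 57 (mod 84); 15^8 ≡ 57 (mod 84); 15^16 ≡ 57 (mod 84)
15^21 = 15^1 × 15^4 × 15^16 ≡ 15 (mod 84)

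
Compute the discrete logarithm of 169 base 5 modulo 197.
38

Baby-step giant-step with step n = ⌈√197⌉ = 15.
Baby steps 5^j mod 197 (j:value) for j=0..14: 0:1, 1:5, 2:25, 3:125, 4:34, 5:170, 6:62, 7:113, 8:171, 9:67, 10:138, 11:99, 12:101, 13:111, 14:161.
Giant-step multiplier: 5^(-15) ≡ 5^(196-15) = 5^181 ≡ 58 (mod 197).
Giant steps γ_i = 169·58^i mod 197: γ_0=169, γ_1=149, γ_2=171 (in table at j=8).
x = i·n + j = 2·15 + 8 = 38.
Check: 5^38 ≡ 169 (mod 197).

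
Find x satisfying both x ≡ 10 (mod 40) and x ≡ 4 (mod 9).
130

Using Chinese Remainder Theorem:
M = 40 × 9 = 360
M1 = 9, M2 = 40
y1 = 9^(-1) mod 40 = 9
y2 = 40^(-1) mod 9 = 7
x = (10×9×9 + 4×40×7) mod 360 = 130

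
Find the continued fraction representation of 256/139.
[1; 1, 5, 3, 7]

Euclidean algorithm steps:
256 = 1 × 139 + 117
139 = 1 × 117 + 22
117 = 5 × 22 + 7
22 = 3 × 7 + 1
7 = 7 × 1 + 0
Continued fraction: [1; 1, 5, 3, 7]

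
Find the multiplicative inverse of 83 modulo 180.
167

gcd(83, 180) = 1, so the inverse exists.
Extended Euclidean algorithm on (180, 83):
180 = 2 × 83 + 14  ⟹  14 = (1)·180 + (-2)·83
83 = 5 × 14 + 13  ⟹  13 = (-5)·180 + (11)·83
14 = 1 × 13 + 1  ⟹  1 = (6)·180 + (-13)·83
So (-13)·83 ≡ 1 (mod 180), i.e. 83^(-1) ≡ -13 ≡ 167 (mod 180).
Check: 83 × 167 = 13861 ≡ 1 (mod 180)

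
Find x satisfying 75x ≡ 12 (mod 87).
x ≡ 28 (mod 29)

gcd(75, 87) = 3, which divides 12, so solutions exist.
Divide through by 3: 25x ≡ 4 (mod 29).
Find 25^(-1) mod 29 by the extended Euclidean algorithm:
29 = 1 × 25 + 4  ⟹  4 = (1)·29 + (-1)·25
25 = 6 × 4 + 1  ⟹  1 = (-6)·29 + (7)·25
So (7)·25 ≡ 1 (mod 29), i.e. 25^(-1) ≡ 7 (mod 29).
x ≡ 7 × 4 = 28 ≡ 28 (mod 29).
Check: 75 × 28 = 2100 ≡ 12 (mod 87).
x ≡ 28 (mod 29), giving 3 solutions mod 87.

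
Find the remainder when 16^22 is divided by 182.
16

Repeated squaring. Binary of 22 = 10110.
16^1 ≡ 16 (mod 182); 16^2 ≡ 74 (mod 182); 16^4 ≡ 16 (mod 182); 16^8 ≡ 74 (mod 182); 16^16 ≡ 16 (mod 182)
16^22 = 16^2 × 16^4 × 16^16 ≡ 16 (mod 182)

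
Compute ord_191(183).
190

191 is prime, so ord(183) divides φ(191) = 190.
Divisors of 190: 1, 2, 5, 10, 19, 38, 95, 190.
Repeated squaring: 183^1 ≡ 183, 183^2 ≡ 64, 183^4 ≡ 85, 183^8 ≡ 158, 183^16 ≡ 134, 183^32 ≡ 2, 183^64 ≡ 4, 183^128 ≡ 16 (mod 191).
Test 183^d mod 191 for each divisor d in increasing order:
183^1 ≡ 183
183^2 ≡ 64
183^5 = 183^4·183^1 ≡ 84
183^10 = 183^8·183^2 ≡ 180
183^19 = 183^16·183^2·183^1 ≡ 152
183^38 = 183^32·183^4·183^2 ≡ 184
183^95 = 183^64·183^16·183^8·183^4·183^2·183^1 ≡ 190
183^190 = 183^128·183^32·183^16·183^8·183^4·183^2 ≡ 1  ← first divisor giving 1
The order is 190.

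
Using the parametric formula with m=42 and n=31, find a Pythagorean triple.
(803, 2604, 2725)

Euclid's formula: a = m² - n², b = 2mn, c = m² + n²
m = 42, n = 31
a = 42² - 31² = 1764 - 961 = 803
b = 2 × 42 × 31 = 2604
c = 42² + 31² = 1764 + 961 = 2725
Verification: 803² + 2604² = 644809 + 6780816 = 7425625 = 2725² ✓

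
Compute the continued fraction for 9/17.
[0; 1, 1, 8]

Euclidean algorithm steps:
9 = 0 × 17 + 9
17 = 1 × 9 + 8
9 = 1 × 8 + 1
8 = 8 × 1 + 0
Continued fraction: [0; 1, 1, 8]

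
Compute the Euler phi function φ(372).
120

372 = 2^2 × 3 × 31
φ(n) = n × ∏(1 - 1/p) for each prime p dividing n
φ(372) = 372 × (1 - 1/2) × (1 - 1/3) × (1 - 1/31) = 120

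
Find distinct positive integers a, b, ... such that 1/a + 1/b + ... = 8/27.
1/4 + 1/22 + 1/1188

Greedy algorithm:
8/27: ceiling(27/8) = 4, use 1/4
5/108: ceiling(108/5) = 22, use 1/22
1/1188: ceiling(1188/1) = 1188, use 1/1188
Result: 8/27 = 1/4 + 1/22 + 1/1188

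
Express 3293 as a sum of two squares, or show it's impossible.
22² + 53² (a=22, b=53)

Factorization: 3293 = 37 × 89
By Fermat: n is sum of two squares iff every prime p ≡ 3 (mod 4) appears to even power.
All primes ≡ 3 (mod 4) appear to even power.
Search a = 0, 1, 2, … for 3293 - a² a perfect square: first hit at a = 22: 3293 - 484 = 2809 = 53².
3293 = 22² + 53² = 484 + 2809 ✓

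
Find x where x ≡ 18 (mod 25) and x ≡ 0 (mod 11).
143

Using Chinese Remainder Theorem:
M = 25 × 11 = 275
M1 = 11, M2 = 25
y1 = 11^(-1) mod 25 = 16
y2 = 25^(-1) mod 11 = 4
x = (18×11×16 + 0×25×4) mod 275 = 143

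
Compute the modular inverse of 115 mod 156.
19

gcd(115, 156) = 1, so the inverse exists.
Extended Euclidean algorithm on (156, 115):
156 = 1 × 115 + 41  ⟹  41 = (1)·156 + (-1)·115
115 = 2 × 41 + 33  ⟹  33 = (-2)·156 + (3)·115
41 = 1 × 33 + 8  ⟹  8 = (3)·156 + (-4)·115
33 = 4 × 8 + 1  ⟹  1 = (-14)·156 + (19)·115
So (19)·115 ≡ 1 (mod 156), i.e. 115^(-1) ≡ 19 (mod 156).
Check: 115 × 19 = 2185 ≡ 1 (mod 156)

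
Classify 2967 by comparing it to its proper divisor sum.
deficient

Proper divisors of 2967: sum = 1 + 3 + 23 + 43 + 69 + 129 + 989 = 1257
Since 1257 < 2967, 2967 is deficient.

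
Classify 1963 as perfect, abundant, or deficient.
deficient

Proper divisors of 1963: sum = 1 + 13 + 151 = 165
Since 165 < 1963, 1963 is deficient.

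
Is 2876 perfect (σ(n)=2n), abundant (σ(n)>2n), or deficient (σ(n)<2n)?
deficient

Proper divisors of 2876: sum = 1 + 2 + 4 + 719 + 1438 = 2164
Since 2164 < 2876, 2876 is deficient.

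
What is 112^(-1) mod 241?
170

gcd(112, 241) = 1, so the inverse exists.
Extended Euclidean algorithm on (241, 112):
241 = 2 × 112 + 17  ⟹  17 = (1)·241 + (-2)·112
112 = 6 × 17 + 10  ⟹  10 = (-6)·241 + (13)·112
17 = 1 × 10 + 7  ⟹  7 = (7)·241 + (-15)·112
10 = 1 × 7 + 3  ⟹  3 = (-13)·241 + (28)·112
7 = 2 × 3 + 1  ⟹  1 = (33)·241 + (-71)·112
So (-71)·112 ≡ 1 (mod 241), i.e. 112^(-1) ≡ -71 ≡ 170 (mod 241).
Check: 112 × 170 = 19040 ≡ 1 (mod 241)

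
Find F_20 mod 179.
142

Matrix identity: Q^n = [[F_(n+1), F_n], [F_n, F_(n-1)]] with Q = [[1,1],[1,0]].
n = 20 = 10100₂. Square-and-multiply, entries mod 179:
Q^1 = [[1,1],[1,0]]
Q^2 = (Q^1)² = [[2,1],[1,1]]
Q^5 = (Q^2)²·Q = [[8,5],[5,3]]
Q^10 = (Q^5)² = [[89,55],[55,34]]
Q^20 = (Q^10)² = [[27,142],[142,64]]
F_20 mod 179 = Q^20[0][1] = 142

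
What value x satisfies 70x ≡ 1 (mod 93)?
4

gcd(70, 93) = 1, so the inverse exists.
Extended Euclidean algorithm on (93, 70):
93 = 1 × 70 + 23  ⟹  23 = (1)·93 + (-1)·70
70 = 3 × 23 + 1  ⟹  1 = (-3)·93 + (4)·70
So (4)·70 ≡ 1 (mod 93), i.e. 70^(-1) ≡ 4 (mod 93).
Check: 70 × 4 = 280 ≡ 1 (mod 93)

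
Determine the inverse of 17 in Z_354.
125

gcd(17, 354) = 1, so the inverse exists.
Extended Euclidean algorithm on (354, 17):
354 = 20 × 17 + 14  ⟹  14 = (1)·354 + (-20)·17
17 = 1 × 14 + 3  ⟹  3 = (-1)·354 + (21)·17
14 = 4 × 3 + 2  ⟹  2 = (5)·354 + (-104)·17
3 = 1 × 2 + 1  ⟹  1 = (-6)·354 + (125)·17
So (125)·17 ≡ 1 (mod 354), i.e. 17^(-1) ≡ 125 (mod 354).
Check: 17 × 125 = 2125 ≡ 1 (mod 354)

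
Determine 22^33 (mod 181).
31

Repeated squaring. Binary of 33 = 100001.
22^1 ≡ 22 (mod 181); 22^2 ≡ 122 (mod 181); 22^4 ≡ 42 (mod 181); 22^8 ≡ 135 (mod 181); 22^16 ≡ 125 (mod 181); 22^32 ≡ 59 (mod 181)
22^33 = 22^1 × 22^32 ≡ 31 (mod 181)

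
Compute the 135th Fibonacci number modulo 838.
300

Matrix identity: Q^n = [[F_(n+1), F_n], [F_n, F_(n-1)]] with Q = [[1,1],[1,0]].
n = 135 = 10000111₂. Square-and-multiply, entries mod 838:
Q^1 = [[1,1],[1,0]]
Q^2 = (Q^1)² = [[2,1],[1,1]]
Q^4 = (Q^2)² = [[5,3],[3,2]]
Q^8 = (Q^4)² = [[34,21],[21,13]]
Q^16 = (Q^8)² = [[759,149],[149,610]]
Q^33 = (Q^16)²·Q = [[297,788],[788,347]]
Q^67 = (Q^33)²·Q = [[687,205],[205,482]]
Q^135 = (Q^67)²·Q = [[277,300],[300,815]]
F_135 mod 838 = Q^135[0][1] = 300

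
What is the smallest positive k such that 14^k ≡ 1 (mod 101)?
10

101 is prime, so ord(14) divides φ(101) = 100.
Divisors of 100: 1, 2, 4, 5, 10, 20, 25, 50, 100.
Repeated squaring: 14^1 ≡ 14, 14^2 ≡ 95, 14^4 ≡ 36, 14^8 ≡ 84, 14^16 ≡ 87, 14^32 ≡ 95, 14^64 ≡ 36 (mod 101).
Test 14^d mod 101 for each divisor d in increasing order:
14^1 ≡ 14
14^2 ≡ 95
14^4 ≡ 36
14^5 = 14^4·14^1 ≡ 100
14^10 = 14^8·14^2 ≡ 1  ← first divisor giving 1
The order is 10.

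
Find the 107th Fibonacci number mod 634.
615

Matrix identity: Q^n = [[F_(n+1), F_n], [F_n, F_(n-1)]] with Q = [[1,1],[1,0]].
n = 107 = 1101011₂. Square-and-multiply, entries mod 634:
Q^1 = [[1,1],[1,0]]
Q^3 = (Q^1)²·Q = [[3,2],[2,1]]
Q^6 = (Q^3)² = [[13,8],[8,5]]
Q^13 = (Q^6)²·Q = [[377,233],[233,144]]
Q^26 = (Q^13)² = [[512,299],[299,213]]
Q^53 = (Q^26)²·Q = [[256,309],[309,581]]
Q^107 = (Q^53)²·Q = [[576,615],[615,595]]
F_107 mod 634 = Q^107[0][1] = 615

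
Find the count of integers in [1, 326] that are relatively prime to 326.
162

326 = 2 × 163
φ(n) = n × ∏(1 - 1/p) for each prime p dividing n
φ(326) = 326 × (1 - 1/2) × (1 - 1/163) = 162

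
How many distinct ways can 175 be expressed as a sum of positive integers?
435157697830

p(n) counts ways to write n as a sum of positive integers (order ignored).
Euler's pentagonal recurrence: p(k) = p(k-1) + p(k-2) - p(k-5) - p(k-7) + p(k-12) + p(k-15) - ... (offsets j(3j∓1)/2, signs ++--, p(0)=1, p(<0)=0).
DP table for k = 0..174: p(0)=1, p(1)=1, p(2)=2, p(3)=3, p(4)=5, p(5)=7, p(6)=11, p(7)=15, p(8)=22, p(9)=30, p(10)=42, p(11)=56, p(12)=77, p(13)=101, p(14)=135, p(15)=176, p(16)=231, p(17)=297, p(18)=385, p(19)=490, p(20)=627, p(21)=792, p(22)=1002, p(23)=1255, p(24)=1575, p(25)=1958, p(26)=2436, p(27)=3010, p(28)=3718, p(29)=4565, p(30)=5604, p(31)=6842, p(32)=8349, p(33)=10143, p(34)=12310, p(35)=14883, p(36)=17977, p(37)=21637, p(38)=26015, p(39)=31185, p(40)=37338, p(41)=44583, p(42)=53174, p(43)=63261, p(44)=75175, p(45)=89134, p(46)=105558, p(47)=124754, p(48)=147273, p(49)=173525, p(50)=204226, p(51)=239943, p(52)=281589, p(53)=329931, p(54)=386155, p(55)=451276, p(56)=526823, p(57)=614154, p(58)=715220, p(59)=831820, p(60)=966467, p(61)=1121505, p(62)=1300156, p(63)=1505499, p(64)=1741630, p(65)=2012558, p(66)=2323520, p(67)=2679689, p(68)=3087735, p(69)=3554345, p(70)=4087968, p(71)=4697205, p(72)=5392783, p(73)=6185689, p(74)=7089500, p(75)=8118264, p(76)=9289091, p(77)=10619863, p(78)=12132164, p(79)=13848650, p(80)=15796476, p(81)=18004327, p(82)=20506255, p(83)=23338469, p(84)=26543660, p(85)=30167357, p(86)=34262962, p(87)=38887673, p(88)=44108109, p(89)=49995925, p(90)=56634173, p(91)=64112359, p(92)=72533807, p(93)=82010177, p(94)=92669720, p(95)=104651419, p(96)=118114304, p(97)=133230930, p(98)=150198136, p(99)=169229875, p(100)=190569292, p(101)=214481126, p(102)=241265379, p(103)=271248950, p(104)=304801365, p(105)=342325709, p(106)=384276336, p(107)=431149389, p(108)=483502844, p(109)=541946240, p(110)=607163746, p(111)=679903203, p(112)=761002156, p(113)=851376628, p(114)=952050665, p(115)=1064144451, p(116)=1188908248, p(117)=1327710076, p(118)=1482074143, p(119)=1653668665, p(120)=1844349560, p(121)=2056148051, p(122)=2291320912, p(123)=2552338241, p(124)=2841940500, p(125)=3163127352, p(126)=3519222692, p(127)=3913864295, p(128)=4351078600, p(129)=4835271870, p(130)=5371315400, p(131)=5964539504, p(132)=6620830889, p(133)=7346629512, p(134)=8149040695, p(135)=9035836076, p(136)=10015581680, p(137)=11097645016, p(138)=12292341831, p(139)=13610949895, p(140)=15065878135, p(141)=16670689208, p(142)=18440293320, p(143)=20390982757, p(144)=22540654445, p(145)=24908858009, p(146)=27517052599, p(147)=30388671978, p(148)=33549419497, p(149)=37027355200, p(150)=40853235313, p(151)=45060624582, p(152)=49686288421, p(153)=54770336324, p(154)=60356673280, p(155)=66493182097, p(156)=73232243759, p(157)=80630964769, p(158)=88751778802, p(159)=97662728555, p(160)=107438159466, p(161)=118159068427, p(162)=129913904637, p(163)=142798995930, p(164)=156919475295, p(165)=172389800255, p(166)=189334822579, p(167)=207890420102, p(168)=228204732751, p(169)=250438925115, p(170)=274768617130, p(171)=301384802048, p(172)=330495499613, p(173)=362326859895, p(174)=397125074750.
Final step: p(175) = p(174) + p(173) - p(170) - p(168) + p(163) + p(160) - p(153) - p(149) + p(140) + p(135) - p(124) - p(118) + p(105) + p(98) - p(83) - p(75) + p(58) + p(49) - p(30) - p(20)
= 397125074750 + 362326859895 - 274768617130 - 228204732751 + 142798995930 + 107438159466 - 54770336324 - 37027355200 + 15065878135 + 9035836076 - 2841940500 - 1482074143 + 342325709 + 150198136 - 23338469 - 8118264 + 715220 + 173525 - 5604 - 627
= 435157697830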